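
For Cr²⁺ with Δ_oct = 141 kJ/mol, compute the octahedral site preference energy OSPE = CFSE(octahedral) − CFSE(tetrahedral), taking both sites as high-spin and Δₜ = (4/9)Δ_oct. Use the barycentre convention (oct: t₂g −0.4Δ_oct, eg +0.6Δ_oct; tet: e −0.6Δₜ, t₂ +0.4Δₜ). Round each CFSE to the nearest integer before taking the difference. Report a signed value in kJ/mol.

-60

Cr sits in group 6; removing 2 electrons leaves Cr²⁺ with 6 − 2 = 4 d electrons.
In an octahedral site d⁴ (HS) is t₂g³ eg¹, giving CFSE(oct) = -0.6Δ_oct = -85 kJ/mol.
Tetrahedral: e² t₂², CFSE = 2(−0.6) + 2(+0.4) = -0.4Δₜ = -0.4 × (4/9) × 141 = -25 kJ/mol.
Subtracting, OSPE = -85 − (-25) = -60 kJ/mol.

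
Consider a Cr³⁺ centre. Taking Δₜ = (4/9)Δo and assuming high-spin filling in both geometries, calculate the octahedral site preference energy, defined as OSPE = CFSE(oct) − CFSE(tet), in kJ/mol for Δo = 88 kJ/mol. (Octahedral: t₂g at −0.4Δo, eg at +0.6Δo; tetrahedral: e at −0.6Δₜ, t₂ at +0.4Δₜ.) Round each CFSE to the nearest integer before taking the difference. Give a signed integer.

Cr³⁺: group 6, so d-count = 6 − 3 = 3.
Octahedral (high-spin): t₂g³ eg⁰, CFSE = 3(−0.4) + 0(+0.6) = -1.2Δo = -1.2 × 88 = -106 kJ/mol.
Tetrahedral e² t₂¹ gives -0.8Δₜ = -0.8 × (4/9) × 88 = -31 kJ/mol.
Subtracting, OSPE = -106 − (-31) = -75 kJ/mol.

-75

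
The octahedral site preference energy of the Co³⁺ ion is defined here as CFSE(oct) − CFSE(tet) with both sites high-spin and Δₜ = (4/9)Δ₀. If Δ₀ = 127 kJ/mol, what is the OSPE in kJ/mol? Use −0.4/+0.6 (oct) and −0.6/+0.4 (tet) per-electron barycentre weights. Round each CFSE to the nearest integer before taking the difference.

Co is in group 9, so Co³⁺ is d⁶ (9 − 3 = 6).
In an octahedral site d⁶ (HS) is t2g^4 e_g^2, giving CFSE(oct) = -0.4Δ₀ = -51 kJ/mol.
Tetrahedral: e^3 t2^3, CFSE = 3(−0.6) + 3(+0.4) = -0.6Δₜ = -0.6 × (4/9) × 127 = -34 kJ/mol.
OSPE = -51 − (-34) = -17 kJ/mol.

-17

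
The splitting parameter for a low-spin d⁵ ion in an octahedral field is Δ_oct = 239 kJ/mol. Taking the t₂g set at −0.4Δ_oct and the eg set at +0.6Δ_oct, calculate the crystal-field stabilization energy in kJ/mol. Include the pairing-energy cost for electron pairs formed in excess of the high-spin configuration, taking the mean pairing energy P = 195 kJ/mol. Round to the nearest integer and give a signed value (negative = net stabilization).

Configuration: t₂g⁵ eg⁰.
CFSE(orbital) = 5×(-0.4Δ_oct) + 0×(0.6Δ_oct) = -2.0Δ_oct; with Δ_oct = 239 kJ/mol that is -478 kJ/mol.
Pairing penalty: 2 pairs vs 0 in the high-spin reference → 2 extra × P = 390 kJ/mol.
Net CFSE = -478 + 390 = -88 kJ/mol.

-88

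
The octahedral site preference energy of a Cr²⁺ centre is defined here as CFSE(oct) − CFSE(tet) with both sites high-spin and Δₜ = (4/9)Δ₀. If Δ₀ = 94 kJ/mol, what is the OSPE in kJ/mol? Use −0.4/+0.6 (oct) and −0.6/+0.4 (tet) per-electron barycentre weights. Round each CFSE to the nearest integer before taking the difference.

Cr sits in group 6; removing 2 electrons leaves Cr²⁺ with 6 − 2 = 4 d electrons.
Octahedral (high-spin): t2g^3 e_g^1, CFSE = 3(−0.4) + 1(+0.6) = -0.6Δ₀ = -0.6 × 94 = -56 kJ/mol.
Tetrahedral: e^2 t2^2, CFSE = 2(−0.6) + 2(+0.4) = -0.4Δₜ = -0.4 × (4/9) × 94 = -17 kJ/mol.
OSPE = CFSE(oct) − CFSE(tet) = -56 − (-17) = -39 kJ/mol.

-39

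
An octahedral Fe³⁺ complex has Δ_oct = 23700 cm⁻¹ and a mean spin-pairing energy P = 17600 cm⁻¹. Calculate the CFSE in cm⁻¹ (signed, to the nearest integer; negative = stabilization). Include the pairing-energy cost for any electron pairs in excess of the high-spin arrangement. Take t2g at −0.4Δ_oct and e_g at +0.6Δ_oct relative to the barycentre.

Group 8 minus oxidation state +3 gives a d⁵ configuration for Fe³⁺.
Here Δ_oct > P (23700 > 17600), so the low-spin state is favoured.
That gives t2g^5 e_g^0.
Orbital CFSE = -2.0Δ_oct = -2.0 × 23700 = -47400 cm⁻¹.
Excess pairs vs high-spin: 2 − 0 = 2; pairing cost = +35200 cm⁻¹.
Net CFSE = -47400 + 35200 = -12200 cm⁻¹.

-12200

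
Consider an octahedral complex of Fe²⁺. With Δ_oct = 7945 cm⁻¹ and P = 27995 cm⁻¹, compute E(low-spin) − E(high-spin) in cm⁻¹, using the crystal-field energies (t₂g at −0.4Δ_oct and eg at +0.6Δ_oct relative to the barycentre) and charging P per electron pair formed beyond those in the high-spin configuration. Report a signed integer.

40100

Fe²⁺: group 8, so d-count = 8 − 2 = 6.
High-spin d⁶ fills as t₂g⁴ eg² with CFSE 4(−0.4) + 2(+0.6) = -0.4Δ_oct = -3178 cm⁻¹.
Low-spin t₂g⁶ eg⁰ gives -2.4Δ_oct = -19068 cm⁻¹, but forming 2 extra pairs costs 2P = 55990 cm⁻¹, so E(LS) = -19068 + 55990 = 36922 cm⁻¹.
E(LS) − E(HS) = 36922 − (-3178) = 40100 cm⁻¹.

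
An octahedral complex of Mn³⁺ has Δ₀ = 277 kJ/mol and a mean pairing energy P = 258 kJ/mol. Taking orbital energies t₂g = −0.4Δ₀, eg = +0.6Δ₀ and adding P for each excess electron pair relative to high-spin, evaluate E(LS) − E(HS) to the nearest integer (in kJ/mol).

-19

Mn sits in group 7; removing 3 electrons leaves Mn³⁺ with 7 − 3 = 4 d electrons.
High-spin: t₂g³ eg¹, CFSE = -0.6Δ₀ = -166 kJ/mol.
Low-spin t₂g⁴ eg⁰ gives -1.6Δ₀ = -443 kJ/mol, but forming 1 extra pair costs 1P = 258 kJ/mol, so E(LS) = -443 + 258 = -185 kJ/mol.
The difference is -185 − (-166) = -19 kJ/mol, so low-spin lies lower.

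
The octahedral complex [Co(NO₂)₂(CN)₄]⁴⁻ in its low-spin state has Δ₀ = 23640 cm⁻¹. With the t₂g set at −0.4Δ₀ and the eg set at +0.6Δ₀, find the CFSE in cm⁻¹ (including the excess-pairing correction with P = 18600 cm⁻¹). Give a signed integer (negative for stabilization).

-23952

Ligand charges: 2×(-1) from NO₂⁻ and 4×(-1) from CN⁻ sum to -6; with overall charge -4, Co is +2.
Group 9 minus oxidation state +2 gives a d⁷ configuration for Co²⁺.
Electron filling gives t₂g⁶ eg¹.
Orbital CFSE = 6(-0.4) + 1(0.6) = -1.8Δ₀ = -1.8 × 23640 = -42552 cm⁻¹.
Pairing penalty: 3 pairs vs 2 in the high-spin reference → 1 extra × P = 18600 cm⁻¹.
Overall CFSE = -42552 + 18600 = -23952 cm⁻¹.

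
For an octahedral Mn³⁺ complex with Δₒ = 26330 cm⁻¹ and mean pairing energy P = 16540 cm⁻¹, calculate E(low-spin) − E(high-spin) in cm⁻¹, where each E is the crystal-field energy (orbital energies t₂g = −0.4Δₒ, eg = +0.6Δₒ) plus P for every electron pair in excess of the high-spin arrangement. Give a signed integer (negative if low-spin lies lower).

Mn³⁺: group 7, so d-count = 7 − 3 = 4.
High-spin d⁴ fills as t₂g³ eg¹ with CFSE 3(−0.4) + 1(+0.6) = -0.6Δₒ = -15798 cm⁻¹.
For low-spin the configuration is t₂g⁴ eg⁰: orbital energy -1.6 × 26330 = -42128 cm⁻¹, and 1 additional pair relative to high-spin adds 16540 cm⁻¹, giving -25588 cm⁻¹.
E(LS) − E(HS) = -25588 − (-15798) = -9790 cm⁻¹.

-9790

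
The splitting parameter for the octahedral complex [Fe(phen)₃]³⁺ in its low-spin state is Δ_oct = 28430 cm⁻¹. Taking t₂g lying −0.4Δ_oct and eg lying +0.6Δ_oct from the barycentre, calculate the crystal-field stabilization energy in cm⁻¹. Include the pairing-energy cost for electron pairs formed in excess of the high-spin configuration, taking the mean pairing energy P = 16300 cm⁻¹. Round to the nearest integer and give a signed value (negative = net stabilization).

phen is neutral, so the +3 overall charge sits on Fe: oxidation state +3.
Fe is in group 8, so Fe³⁺ is d⁵ (8 − 3 = 5).
The d⁵ electrons fill as t₂g⁵ eg⁰.
The orbital stabilization is -2.0Δ_oct = -2.0 × 28430 = -56860 cm⁻¹.
High-spin d⁵ would be t₂g³ eg² with 0 pairs; low-spin has 2, so 2 excess pairs cost +2P = +32600 cm⁻¹.
Net CFSE = -56860 + 32600 = -24260 cm⁻¹.

-24260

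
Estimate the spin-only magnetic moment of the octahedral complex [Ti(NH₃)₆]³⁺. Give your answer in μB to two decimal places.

1.73 μB

NH₃ is neutral, so the +3 overall charge sits on Ti: oxidation state +3.
Ti is in group 4, so Ti³⁺ is d¹ (4 − 3 = 1).
Configuration: t₂g¹ eg⁰ → 1 unpaired electron.
μ(spin-only) = √[1(1+2)] = √3 ≈ 1.73 μB.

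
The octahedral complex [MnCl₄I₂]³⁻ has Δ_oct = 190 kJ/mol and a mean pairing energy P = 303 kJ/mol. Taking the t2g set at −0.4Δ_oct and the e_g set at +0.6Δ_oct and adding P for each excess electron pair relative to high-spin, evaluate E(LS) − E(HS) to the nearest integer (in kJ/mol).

Ligand charges: 4×(-1) from Cl⁻ and 2×(-1) from I⁻ sum to -6; with overall charge -3, Mn is +3.
Mn³⁺: group 7, so d-count = 7 − 3 = 4.
High-spin d⁴ fills as t2g^3 e_g^1 with CFSE 3(−0.4) + 1(+0.6) = -0.6Δ_oct = -114 kJ/mol.
Low-spin t2g^4 e_g^0 gives -1.6Δ_oct = -304 kJ/mol, but forming 1 extra pair costs 1P = 303 kJ/mol, so E(LS) = -304 + 303 = -1 kJ/mol.
Thus E(LS) − E(HS) = 113 kJ/mol.

113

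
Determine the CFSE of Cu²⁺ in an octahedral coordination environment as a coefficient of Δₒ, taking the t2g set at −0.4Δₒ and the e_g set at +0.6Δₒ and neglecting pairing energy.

-0.6 Δₒ

Group 11 minus oxidation state +2 gives a d⁹ configuration for Cu²⁺.
Configuration: t2g^6 e_g^3.
CFSE = 6(-0.4Δₒ) + 3(0.6Δₒ) = -2.4Δₒ + 1.8Δₒ = -0.6Δₒ.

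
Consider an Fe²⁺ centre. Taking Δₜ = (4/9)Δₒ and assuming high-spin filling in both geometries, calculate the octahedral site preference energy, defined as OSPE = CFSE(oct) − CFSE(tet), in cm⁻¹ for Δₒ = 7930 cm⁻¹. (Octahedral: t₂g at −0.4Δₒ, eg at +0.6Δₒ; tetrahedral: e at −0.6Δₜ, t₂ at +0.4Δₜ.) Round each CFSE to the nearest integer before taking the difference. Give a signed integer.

Fe²⁺: group 8, so d-count = 8 − 2 = 6.
Octahedral (high-spin): t2g^4 e_g^2, CFSE = 4(−0.4) + 2(+0.6) = -0.4Δₒ = -0.4 × 7930 = -3172 cm⁻¹.
Tetrahedral: e^3 t2^3, CFSE = 3(−0.6) + 3(+0.4) = -0.6Δₜ = -0.6 × (4/9) × 7930 = -2115 cm⁻¹.
Subtracting, OSPE = -3172 − (-2115) = -1057 cm⁻¹.

-1057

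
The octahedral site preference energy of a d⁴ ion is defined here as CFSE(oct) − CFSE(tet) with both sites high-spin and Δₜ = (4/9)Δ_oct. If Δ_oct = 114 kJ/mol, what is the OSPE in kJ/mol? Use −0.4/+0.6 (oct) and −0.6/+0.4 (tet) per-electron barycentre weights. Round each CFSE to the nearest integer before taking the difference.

In an octahedral site d⁴ (HS) is t2g^3 e_g^1, giving CFSE(oct) = -0.6Δ_oct = -68 kJ/mol.
In a tetrahedral site the filling is e^2 t2^2: CFSE(tet) = -0.4Δₜ = -0.4 × (4/9)(114) = -20 kJ/mol.
Subtracting, OSPE = -68 − (-20) = -48 kJ/mol.

-48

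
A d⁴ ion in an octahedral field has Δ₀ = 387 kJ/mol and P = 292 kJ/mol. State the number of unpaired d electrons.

2

Δ₀ > P, so pairing is preferred: the ground state is low-spin.
Filling d⁴ accordingly: t₂g⁴ eg⁰.
Unpaired electrons: 2.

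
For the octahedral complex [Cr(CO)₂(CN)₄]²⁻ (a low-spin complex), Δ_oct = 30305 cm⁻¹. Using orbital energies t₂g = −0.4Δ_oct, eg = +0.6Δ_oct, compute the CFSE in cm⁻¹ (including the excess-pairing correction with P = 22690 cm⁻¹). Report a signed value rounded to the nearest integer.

-25798

Ligand charges: 2×(+0) from CO and 4×(-1) from CN⁻ sum to -4; with overall charge -2, Cr is +2.
Cr is in group 6, so Cr²⁺ is d⁴ (6 − 2 = 4).
Configuration: t₂g⁴ eg⁰.
The orbital stabilization is -1.6Δ_oct = -1.6 × 30305 = -48488 cm⁻¹.
High-spin d⁴ would be t₂g³ eg¹ with 0 pairs; low-spin has 1, so 1 excess pair costs +1P = +22690 cm⁻¹.
Net CFSE = -48488 + 22690 = -25798 cm⁻¹.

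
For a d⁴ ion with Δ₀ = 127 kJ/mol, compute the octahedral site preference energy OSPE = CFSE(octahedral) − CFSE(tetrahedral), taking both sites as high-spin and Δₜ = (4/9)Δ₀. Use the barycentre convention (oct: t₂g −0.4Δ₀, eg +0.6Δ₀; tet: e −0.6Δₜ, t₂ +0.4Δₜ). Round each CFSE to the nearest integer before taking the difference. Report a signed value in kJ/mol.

In an octahedral site d⁴ (HS) is t₂g³ eg¹, giving CFSE(oct) = -0.6Δ₀ = -76 kJ/mol.
Tetrahedral e² t₂² gives -0.4Δₜ = -0.4 × (4/9) × 127 = -23 kJ/mol.
OSPE = -76 − (-23) = -53 kJ/mol.

-53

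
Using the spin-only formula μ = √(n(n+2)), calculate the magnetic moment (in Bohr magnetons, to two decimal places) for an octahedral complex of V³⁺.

2.83 Bohr magnetons

V sits in group 5; removing 3 electrons leaves V³⁺ with 5 − 3 = 2 d electrons.
Configuration: t₂g² eg⁰ → 2 unpaired electrons.
μ(spin-only) = √[2(2+2)] = √8 ≈ 2.83 Bohr magnetons.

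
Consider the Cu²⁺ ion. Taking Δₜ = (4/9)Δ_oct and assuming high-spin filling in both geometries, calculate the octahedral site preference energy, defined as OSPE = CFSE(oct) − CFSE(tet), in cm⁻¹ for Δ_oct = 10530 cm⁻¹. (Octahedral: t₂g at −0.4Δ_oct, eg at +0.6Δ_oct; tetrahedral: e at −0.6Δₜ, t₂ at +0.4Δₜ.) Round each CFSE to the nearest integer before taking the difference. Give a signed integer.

Cu is in group 11, so Cu²⁺ is d⁹ (11 − 2 = 9).
Octahedral (high-spin): t₂g⁶ eg³, CFSE = 6(−0.4) + 3(+0.6) = -0.6Δ_oct = -0.6 × 10530 = -6318 cm⁻¹.
In a tetrahedral site the filling is e⁴ t₂⁵: CFSE(tet) = -0.4Δₜ = -0.4 × (4/9)(10530) = -1872 cm⁻¹.
OSPE = CFSE(oct) − CFSE(tet) = -6318 − (-1872) = -4446 cm⁻¹.

-4446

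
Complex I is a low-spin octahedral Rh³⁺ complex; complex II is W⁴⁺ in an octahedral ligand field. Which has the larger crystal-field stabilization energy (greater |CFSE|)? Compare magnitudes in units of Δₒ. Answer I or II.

I

I: Rh is in group 9, so Rh³⁺ is d⁶ (9 − 3 = 6); t2g^6 e_g^0, CFSE = -2.4Δₒ.
II: Group 6 minus oxidation state +4 gives a d² configuration for W⁴⁺; For octahedral d² the high- and low-spin configurations coincide; t2g^2 e_g^0, CFSE = -0.8Δₒ.
So I has the larger |CFSE|.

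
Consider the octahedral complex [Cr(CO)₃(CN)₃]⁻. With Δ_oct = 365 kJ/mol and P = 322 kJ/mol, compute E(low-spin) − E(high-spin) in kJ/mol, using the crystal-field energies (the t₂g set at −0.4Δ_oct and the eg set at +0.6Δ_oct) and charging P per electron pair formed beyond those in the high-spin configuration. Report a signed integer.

Ligand charges: 3×(+0) from CO and 3×(-1) from CN⁻ sum to -3; with overall charge -1, Cr is +2.
Cr²⁺: group 6, so d-count = 6 − 2 = 4.
High-spin d⁴ fills as t₂g³ eg¹ with CFSE 3(−0.4) + 1(+0.6) = -0.6Δ_oct = -219 kJ/mol.
Low-spin t₂g⁴ eg⁰ gives -1.6Δ_oct = -584 kJ/mol, but forming 1 extra pair costs 1P = 322 kJ/mol, so E(LS) = -584 + 322 = -262 kJ/mol.
Thus E(LS) − E(HS) = -43 kJ/mol.

-43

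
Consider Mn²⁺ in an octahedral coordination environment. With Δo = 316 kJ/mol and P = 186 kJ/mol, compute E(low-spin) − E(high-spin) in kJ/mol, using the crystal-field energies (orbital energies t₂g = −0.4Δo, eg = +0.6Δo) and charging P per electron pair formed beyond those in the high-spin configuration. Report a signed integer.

Mn sits in group 7; removing 2 electrons leaves Mn²⁺ with 7 − 2 = 5 d electrons.
High-spin: t₂g³ eg², CFSE = 0.0Δo = 0 kJ/mol.
Low-spin: t₂g⁵ eg⁰, orbital CFSE = -2.0Δo = -632 kJ/mol; plus 2 excess pairs × P = +372 kJ/mol; total -260 kJ/mol.
Thus E(LS) − E(HS) = -260 kJ/mol.

-260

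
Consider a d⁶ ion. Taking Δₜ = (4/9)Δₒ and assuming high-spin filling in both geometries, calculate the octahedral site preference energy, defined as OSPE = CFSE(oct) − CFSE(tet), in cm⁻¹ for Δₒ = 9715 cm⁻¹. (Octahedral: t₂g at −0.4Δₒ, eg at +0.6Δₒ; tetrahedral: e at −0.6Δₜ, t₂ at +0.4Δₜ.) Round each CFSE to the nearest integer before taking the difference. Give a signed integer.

-1295

In an octahedral site d⁶ (HS) is t2g^4 e_g^2, giving CFSE(oct) = -0.4Δₒ = -3886 cm⁻¹.
In a tetrahedral site the filling is e^3 t2^3: CFSE(tet) = -0.6Δₜ = -0.6 × (4/9)(9715) = -2591 cm⁻¹.
OSPE = CFSE(oct) − CFSE(tet) = -3886 − (-2591) = -1295 cm⁻¹.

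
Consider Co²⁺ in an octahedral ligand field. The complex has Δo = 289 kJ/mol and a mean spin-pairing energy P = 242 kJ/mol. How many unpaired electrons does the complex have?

1

Co is in group 9, so Co²⁺ is d⁷ (9 − 2 = 7).
Δo > P, so pairing is preferred: the ground state is low-spin.
That gives t2g^6 e_g^1.
Unpaired electrons: 1.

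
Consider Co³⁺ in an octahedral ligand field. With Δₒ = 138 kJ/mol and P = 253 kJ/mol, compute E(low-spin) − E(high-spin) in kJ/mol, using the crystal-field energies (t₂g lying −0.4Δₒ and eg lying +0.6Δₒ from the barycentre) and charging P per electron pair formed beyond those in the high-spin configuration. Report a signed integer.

230

Co³⁺: group 9, so d-count = 9 − 3 = 6.
In the high-spin limit (t₂g⁴ eg²) the orbital term is -0.4Δₒ = -55 kJ/mol, with no excess pairing.
Low-spin: t₂g⁶ eg⁰, orbital CFSE = -2.4Δₒ = -331 kJ/mol; plus 2 excess pairs × P = +506 kJ/mol; total 175 kJ/mol.
The difference is 175 − (-55) = 230 kJ/mol, so high-spin lies lower.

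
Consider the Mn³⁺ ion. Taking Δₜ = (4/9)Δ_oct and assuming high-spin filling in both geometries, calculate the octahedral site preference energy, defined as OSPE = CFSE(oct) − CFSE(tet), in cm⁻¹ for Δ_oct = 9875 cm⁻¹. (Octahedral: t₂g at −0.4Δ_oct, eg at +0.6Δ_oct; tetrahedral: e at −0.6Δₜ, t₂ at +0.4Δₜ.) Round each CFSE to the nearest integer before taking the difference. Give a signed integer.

Group 7 minus oxidation state +3 gives a d⁴ configuration for Mn³⁺.
Octahedral (high-spin): t₂g³ eg¹, CFSE = 3(−0.4) + 1(+0.6) = -0.6Δ_oct = -0.6 × 9875 = -5925 cm⁻¹.
Tetrahedral: e² t₂², CFSE = 2(−0.6) + 2(+0.4) = -0.4Δₜ = -0.4 × (4/9) × 9875 = -1756 cm⁻¹.
Subtracting, OSPE = -5925 − (-1756) = -4169 cm⁻¹.

-4169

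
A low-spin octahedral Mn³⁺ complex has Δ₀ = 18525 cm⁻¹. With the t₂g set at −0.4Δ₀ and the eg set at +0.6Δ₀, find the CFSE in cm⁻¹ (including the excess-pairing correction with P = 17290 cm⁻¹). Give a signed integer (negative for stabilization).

-12350

Mn³⁺: group 7, so d-count = 7 − 3 = 4.
Electron filling gives t₂g⁴ eg⁰.
CFSE(orbital) = 4×(-0.4Δ₀) + 0×(0.6Δ₀) = -1.6Δ₀; with Δ₀ = 18525 cm⁻¹ that is -29640 cm⁻¹.
Relative to high-spin t₂g³ eg¹ (0 paired), the low-spin configuration has 1 additional pair, contributing +1 × 17290 = +17290 cm⁻¹.
Overall CFSE = -29640 + 17290 = -12350 cm⁻¹.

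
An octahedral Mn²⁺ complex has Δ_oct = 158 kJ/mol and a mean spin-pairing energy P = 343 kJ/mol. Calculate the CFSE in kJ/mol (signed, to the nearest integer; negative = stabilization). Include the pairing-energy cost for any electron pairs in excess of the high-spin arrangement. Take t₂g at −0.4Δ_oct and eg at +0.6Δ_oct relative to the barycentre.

0

Mn sits in group 7; removing 2 electrons leaves Mn²⁺ with 7 − 2 = 5 d electrons.
Here Δ_oct < P (158 < 343), so the high-spin state is favoured.
Filling d⁵ accordingly: t₂g³ eg².
Orbital CFSE = 0.0Δ_oct = 0.0 × 158 = 0 kJ/mol.
High-spin has no excess pairs, so no pairing correction applies.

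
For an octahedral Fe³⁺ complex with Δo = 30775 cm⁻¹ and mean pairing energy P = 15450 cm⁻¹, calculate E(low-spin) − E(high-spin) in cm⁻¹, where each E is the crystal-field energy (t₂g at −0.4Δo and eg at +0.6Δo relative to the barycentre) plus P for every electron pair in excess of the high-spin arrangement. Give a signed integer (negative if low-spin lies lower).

Fe³⁺: group 8, so d-count = 8 − 3 = 5.
High-spin d⁵ fills as t₂g³ eg² with CFSE 3(−0.4) + 2(+0.6) = 0.0Δo = 0 cm⁻¹.
Low-spin t₂g⁵ eg⁰ gives -2.0Δo = -61550 cm⁻¹, but forming 2 extra pairs costs 2P = 30900 cm⁻¹, so E(LS) = -61550 + 30900 = -30650 cm⁻¹.
E(LS) − E(HS) = -30650 − (0) = -30650 cm⁻¹.

-30650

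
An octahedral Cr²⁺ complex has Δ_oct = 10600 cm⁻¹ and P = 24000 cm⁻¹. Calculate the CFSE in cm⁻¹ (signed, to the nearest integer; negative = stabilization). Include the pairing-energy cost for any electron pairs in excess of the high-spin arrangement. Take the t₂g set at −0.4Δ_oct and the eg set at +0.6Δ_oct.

-6360

Cr is in group 6, so Cr²⁺ is d⁴ (6 − 2 = 4).
Here Δ_oct < P (10600 < 24000), so the high-spin state is favoured.
Filling d⁴ accordingly: t₂g³ eg¹.
Orbital CFSE = -0.6Δ_oct = -0.6 × 10600 = -6360 cm⁻¹.
High-spin has no excess pairs, so no pairing correction applies.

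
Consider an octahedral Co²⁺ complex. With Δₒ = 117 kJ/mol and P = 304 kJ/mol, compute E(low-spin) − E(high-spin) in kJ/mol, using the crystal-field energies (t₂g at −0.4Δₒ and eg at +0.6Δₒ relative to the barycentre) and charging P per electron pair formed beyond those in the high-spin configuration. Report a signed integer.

187

Co²⁺: group 9, so d-count = 9 − 2 = 7.
High-spin d⁷ fills as t₂g⁵ eg² with CFSE 5(−0.4) + 2(+0.6) = -0.8Δₒ = -94 kJ/mol.
Low-spin: t₂g⁶ eg¹, orbital CFSE = -1.8Δₒ = -211 kJ/mol; plus 1 excess pair × P = +304 kJ/mol; total 93 kJ/mol.
E(LS) − E(HS) = 93 − (-94) = 187 kJ/mol.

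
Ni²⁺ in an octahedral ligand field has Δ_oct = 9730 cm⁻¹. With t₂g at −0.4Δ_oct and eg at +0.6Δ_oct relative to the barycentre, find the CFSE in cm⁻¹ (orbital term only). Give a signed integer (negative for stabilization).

-11676

Ni is in group 10, so Ni²⁺ is d⁸ (10 − 2 = 8).
Configuration: t₂g⁶ eg².
CFSE(orbital) = 6×(-0.4Δ_oct) + 2×(0.6Δ_oct) = -1.2Δ_oct; with Δ_oct = 9730 cm⁻¹ that is -11676 cm⁻¹.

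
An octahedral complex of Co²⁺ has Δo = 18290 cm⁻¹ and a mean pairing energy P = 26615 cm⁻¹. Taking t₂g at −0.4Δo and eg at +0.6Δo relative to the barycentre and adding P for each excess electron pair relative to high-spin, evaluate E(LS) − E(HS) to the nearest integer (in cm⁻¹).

Co sits in group 9; removing 2 electrons leaves Co²⁺ with 9 − 2 = 7 d electrons.
High-spin: t₂g⁵ eg², CFSE = -0.8Δo = -14632 cm⁻¹.
Low-spin: t₂g⁶ eg¹, orbital CFSE = -1.8Δo = -32922 cm⁻¹; plus 1 excess pair × P = +26615 cm⁻¹; total -6307 cm⁻¹.
E(LS) − E(HS) = -6307 − (-14632) = 8325 cm⁻¹.

8325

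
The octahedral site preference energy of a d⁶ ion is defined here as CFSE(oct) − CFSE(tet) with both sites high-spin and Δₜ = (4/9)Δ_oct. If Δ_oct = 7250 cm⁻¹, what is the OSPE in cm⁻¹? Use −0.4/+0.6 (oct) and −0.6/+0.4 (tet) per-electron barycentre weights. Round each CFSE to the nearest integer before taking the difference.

-967

In an octahedral site d⁶ (HS) is t2g^4 e_g^2, giving CFSE(oct) = -0.4Δ_oct = -2900 cm⁻¹.
Tetrahedral e^3 t2^3 gives -0.6Δₜ = -0.6 × (4/9) × 7250 = -1933 cm⁻¹.
Subtracting, OSPE = -2900 − (-1933) = -967 cm⁻¹.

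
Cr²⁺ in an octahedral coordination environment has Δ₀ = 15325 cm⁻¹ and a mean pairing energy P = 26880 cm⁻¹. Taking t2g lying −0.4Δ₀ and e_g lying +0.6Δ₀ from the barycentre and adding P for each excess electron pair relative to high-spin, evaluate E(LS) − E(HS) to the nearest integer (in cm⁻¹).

11555

Cr sits in group 6; removing 2 electrons leaves Cr²⁺ with 6 − 2 = 4 d electrons.
In the high-spin limit (t2g^3 e_g^1) the orbital term is -0.6Δ₀ = -9195 cm⁻¹, with no excess pairing.
Low-spin: t2g^4 e_g^0, orbital CFSE = -1.6Δ₀ = -24520 cm⁻¹; plus 1 excess pair × P = +26880 cm⁻¹; total 2360 cm⁻¹.
Thus E(LS) − E(HS) = 11555 cm⁻¹.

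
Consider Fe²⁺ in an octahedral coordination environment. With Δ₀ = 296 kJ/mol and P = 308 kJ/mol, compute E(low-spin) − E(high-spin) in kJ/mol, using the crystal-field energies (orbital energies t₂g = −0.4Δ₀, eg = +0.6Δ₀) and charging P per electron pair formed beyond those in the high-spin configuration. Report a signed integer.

Fe sits in group 8; removing 2 electrons leaves Fe²⁺ with 8 − 2 = 6 d electrons.
High-spin: t₂g⁴ eg², CFSE = -0.4Δ₀ = -118 kJ/mol.
Low-spin t₂g⁶ eg⁰ gives -2.4Δ₀ = -710 kJ/mol, but forming 2 extra pairs costs 2P = 616 kJ/mol, so E(LS) = -710 + 616 = -94 kJ/mol.
Thus E(LS) − E(HS) = 24 kJ/mol.

24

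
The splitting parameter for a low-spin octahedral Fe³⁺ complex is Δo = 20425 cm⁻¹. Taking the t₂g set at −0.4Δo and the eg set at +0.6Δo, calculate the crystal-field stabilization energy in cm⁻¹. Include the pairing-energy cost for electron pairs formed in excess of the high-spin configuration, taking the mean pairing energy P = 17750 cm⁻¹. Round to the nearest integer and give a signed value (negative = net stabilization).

-5350

Fe sits in group 8; removing 3 electrons leaves Fe³⁺ with 8 − 3 = 5 d electrons.
Configuration: t₂g⁵ eg⁰.
The orbital stabilization is -2.0Δo = -2.0 × 20425 = -40850 cm⁻¹.
Pairing penalty: 2 pairs vs 0 in the high-spin reference → 2 extra × P = 35500 cm⁻¹.
Overall CFSE = -40850 + 35500 = -5350 cm⁻¹.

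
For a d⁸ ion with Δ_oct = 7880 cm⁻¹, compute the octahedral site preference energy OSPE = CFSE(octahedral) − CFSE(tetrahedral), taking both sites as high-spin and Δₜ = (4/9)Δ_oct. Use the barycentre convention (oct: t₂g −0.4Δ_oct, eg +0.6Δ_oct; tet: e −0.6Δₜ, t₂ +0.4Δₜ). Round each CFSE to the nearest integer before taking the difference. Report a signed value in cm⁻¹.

-6654

Octahedral (high-spin): t2g^6 e_g^2, CFSE = 6(−0.4) + 2(+0.6) = -1.2Δ_oct = -1.2 × 7880 = -9456 cm⁻¹.
Tetrahedral: e^4 t2^4, CFSE = 4(−0.6) + 4(+0.4) = -0.8Δₜ = -0.8 × (4/9) × 7880 = -2802 cm⁻¹.
Subtracting, OSPE = -9456 − (-2802) = -6654 cm⁻¹.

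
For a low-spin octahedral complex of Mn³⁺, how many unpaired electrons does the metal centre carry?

Mn is in group 7, so Mn³⁺ is d⁴ (7 − 3 = 4).
Configuration: t2g^4 e_g^0, giving 2 unpaired electrons.

2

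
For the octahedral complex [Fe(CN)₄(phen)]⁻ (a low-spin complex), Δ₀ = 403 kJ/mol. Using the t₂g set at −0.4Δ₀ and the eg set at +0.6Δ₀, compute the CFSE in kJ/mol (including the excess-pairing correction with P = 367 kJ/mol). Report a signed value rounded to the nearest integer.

Ligand charges: 4×(-1) from CN⁻ and 1×(+0) from phen sum to -4; with overall charge -1, Fe is +3.
Fe sits in group 8; removing 3 electrons leaves Fe³⁺ with 8 − 3 = 5 d electrons.
The d⁵ electrons fill as t₂g⁵ eg⁰.
Orbital CFSE = 5(-0.4) + 0(0.6) = -2.0Δ₀ = -2.0 × 403 = -806 kJ/mol.
Relative to high-spin t₂g³ eg² (0 paired), the low-spin configuration has 2 additional pairs, contributing +2 × 367 = +734 kJ/mol.
Net CFSE = -806 + 734 = -72 kJ/mol.

-72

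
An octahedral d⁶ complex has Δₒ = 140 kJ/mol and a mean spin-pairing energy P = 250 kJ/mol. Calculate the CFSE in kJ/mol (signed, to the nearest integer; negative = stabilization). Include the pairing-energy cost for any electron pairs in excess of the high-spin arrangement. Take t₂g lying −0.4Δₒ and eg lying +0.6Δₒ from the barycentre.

-56

With Δₒ < P the complex is high-spin.
Configuration: t₂g⁴ eg².
Orbital CFSE = -0.4Δₒ = -0.4 × 140 = -56 kJ/mol.
High-spin has no excess pairs, so no pairing correction applies.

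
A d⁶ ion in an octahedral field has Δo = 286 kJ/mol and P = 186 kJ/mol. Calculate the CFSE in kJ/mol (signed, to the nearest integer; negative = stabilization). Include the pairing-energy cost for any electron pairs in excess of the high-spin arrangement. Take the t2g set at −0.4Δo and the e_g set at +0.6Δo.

-314

Δo > P, so pairing is preferred: the ground state is low-spin.
Configuration: t2g^6 e_g^0.
Orbital CFSE = -2.4Δo = -2.4 × 286 = -686 kJ/mol.
Excess pairs vs high-spin: 3 − 1 = 2; pairing cost = +372 kJ/mol.
Net CFSE = -686 + 372 = -314 kJ/mol.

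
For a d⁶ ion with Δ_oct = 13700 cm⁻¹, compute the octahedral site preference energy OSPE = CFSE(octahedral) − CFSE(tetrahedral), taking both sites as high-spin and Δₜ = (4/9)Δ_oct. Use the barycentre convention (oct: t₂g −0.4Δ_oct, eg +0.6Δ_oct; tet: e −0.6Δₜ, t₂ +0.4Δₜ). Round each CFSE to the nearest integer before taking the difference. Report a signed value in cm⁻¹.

-1827

Octahedral high-spin t₂g⁴ eg²: CFSE = -0.4 × 13700 = -5480 cm⁻¹.
Tetrahedral: e³ t₂³, CFSE = 3(−0.6) + 3(+0.4) = -0.6Δₜ = -0.6 × (4/9) × 13700 = -3653 cm⁻¹.
OSPE = -5480 − (-3653) = -1827 cm⁻¹.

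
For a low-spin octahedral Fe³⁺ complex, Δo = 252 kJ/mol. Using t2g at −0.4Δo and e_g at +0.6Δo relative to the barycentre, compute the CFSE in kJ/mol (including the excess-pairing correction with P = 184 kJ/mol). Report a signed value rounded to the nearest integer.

-136

Fe³⁺: group 8, so d-count = 8 − 3 = 5.
Configuration: t2g^5 e_g^0.
The orbital stabilization is -2.0Δo = -2.0 × 252 = -504 kJ/mol.
Relative to high-spin t2g^3 e_g^2 (0 paired), the low-spin configuration has 2 additional pairs, contributing +2 × 184 = +368 kJ/mol.
Combining: -504 + 368 = -136 kJ/mol.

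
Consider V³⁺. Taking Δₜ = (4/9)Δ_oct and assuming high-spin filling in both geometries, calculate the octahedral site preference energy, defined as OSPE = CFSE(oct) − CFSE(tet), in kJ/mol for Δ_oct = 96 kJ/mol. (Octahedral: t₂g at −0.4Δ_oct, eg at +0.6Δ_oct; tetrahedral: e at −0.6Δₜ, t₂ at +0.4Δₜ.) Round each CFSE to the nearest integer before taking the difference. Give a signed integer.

V sits in group 5; removing 3 electrons leaves V³⁺ with 5 − 3 = 2 d electrons.
In an octahedral site d² (HS) is t2g^2 e_g^0, giving CFSE(oct) = -0.8Δ_oct = -77 kJ/mol.
Tetrahedral: e^2 t2^0, CFSE = 2(−0.6) + 0(+0.4) = -1.2Δₜ = -1.2 × (4/9) × 96 = -51 kJ/mol.
Subtracting, OSPE = -77 − (-51) = -26 kJ/mol.

-26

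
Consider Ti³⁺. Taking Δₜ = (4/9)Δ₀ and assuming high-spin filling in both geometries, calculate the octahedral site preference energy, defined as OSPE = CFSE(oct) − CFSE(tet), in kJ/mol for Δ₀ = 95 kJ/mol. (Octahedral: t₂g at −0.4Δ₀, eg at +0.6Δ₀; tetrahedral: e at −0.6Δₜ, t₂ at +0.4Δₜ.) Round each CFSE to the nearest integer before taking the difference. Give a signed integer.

Ti is in group 4, so Ti³⁺ is d¹ (4 − 3 = 1).
Octahedral (high-spin): t₂g¹ eg⁰, CFSE = 1(−0.4) + 0(+0.6) = -0.4Δ₀ = -0.4 × 95 = -38 kJ/mol.
Tetrahedral e¹ t₂⁰ gives -0.6Δₜ = -0.6 × (4/9) × 95 = -25 kJ/mol.
OSPE = CFSE(oct) − CFSE(tet) = -38 − (-25) = -13 kJ/mol.

-13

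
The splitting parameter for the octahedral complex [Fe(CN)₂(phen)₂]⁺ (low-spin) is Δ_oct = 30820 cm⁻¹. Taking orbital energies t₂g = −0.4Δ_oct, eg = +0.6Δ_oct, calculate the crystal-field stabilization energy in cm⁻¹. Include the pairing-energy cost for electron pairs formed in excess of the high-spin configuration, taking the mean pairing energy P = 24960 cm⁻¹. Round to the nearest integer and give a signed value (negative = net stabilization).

Ligand charges: 2×(-1) from CN⁻ and 2×(+0) from phen sum to -2; with overall charge +1, Fe is +3.
Group 8 minus oxidation state +3 gives a d⁵ configuration for Fe³⁺.
The d⁵ electrons fill as t₂g⁵ eg⁰.
Orbital CFSE = 5(-0.4) + 0(0.6) = -2.0Δ_oct = -2.0 × 30820 = -61640 cm⁻¹.
High-spin d⁵ would be t₂g³ eg² with 0 pairs; low-spin has 2, so 2 excess pairs cost +2P = +49920 cm⁻¹.
Combining: -61640 + 49920 = -11720 cm⁻¹.

-11720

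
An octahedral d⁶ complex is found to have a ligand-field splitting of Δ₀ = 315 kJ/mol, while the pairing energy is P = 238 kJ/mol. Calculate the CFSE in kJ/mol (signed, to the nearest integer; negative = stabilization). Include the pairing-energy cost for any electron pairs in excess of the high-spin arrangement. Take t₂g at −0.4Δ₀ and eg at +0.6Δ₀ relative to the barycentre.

-280

Δ₀ > P, so pairing is preferred: the ground state is low-spin.
Configuration: t₂g⁶ eg⁰.
Orbital CFSE = -2.4Δ₀ = -2.4 × 315 = -756 kJ/mol.
Excess pairs vs high-spin: 3 − 1 = 2; pairing cost = +476 kJ/mol.
Net CFSE = -756 + 476 = -280 kJ/mol.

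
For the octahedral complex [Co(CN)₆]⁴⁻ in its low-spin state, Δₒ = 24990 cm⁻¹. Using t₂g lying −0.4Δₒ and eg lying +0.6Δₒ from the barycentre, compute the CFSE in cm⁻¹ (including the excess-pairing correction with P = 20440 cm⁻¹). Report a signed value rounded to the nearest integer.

Each CN⁻ contributes -1; 6 × (-1) = -6. With overall charge -4, Co is in the +2 oxidation state.
Group 9 minus oxidation state +2 gives a d⁷ configuration for Co²⁺.
The d⁷ electrons fill as t₂g⁶ eg¹.
The orbital stabilization is -1.8Δₒ = -1.8 × 24990 = -44982 cm⁻¹.
Pairing penalty: 3 pairs vs 2 in the high-spin reference → 1 extra × P = 20440 cm⁻¹.
Combining: -44982 + 20440 = -24542 cm⁻¹.

-24542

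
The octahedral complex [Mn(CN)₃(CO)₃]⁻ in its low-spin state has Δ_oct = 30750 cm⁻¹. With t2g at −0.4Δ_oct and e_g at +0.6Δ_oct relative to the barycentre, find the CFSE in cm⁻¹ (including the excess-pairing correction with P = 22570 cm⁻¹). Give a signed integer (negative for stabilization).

Ligand charges: 3×(-1) from CN⁻ and 3×(+0) from CO sum to -3; with overall charge -1, Mn is +2.
Group 7 minus oxidation state +2 gives a d⁵ configuration for Mn²⁺.
The d⁵ electrons fill as t2g^5 e_g^0.
Orbital CFSE = 5(-0.4) + 0(0.6) = -2.0Δ_oct = -2.0 × 30750 = -61500 cm⁻¹.
High-spin d⁵ would be t2g^3 e_g^2 with 0 pairs; low-spin has 2, so 2 excess pairs cost +2P = +45140 cm⁻¹.
Overall CFSE = -61500 + 45140 = -16360 cm⁻¹.

-16360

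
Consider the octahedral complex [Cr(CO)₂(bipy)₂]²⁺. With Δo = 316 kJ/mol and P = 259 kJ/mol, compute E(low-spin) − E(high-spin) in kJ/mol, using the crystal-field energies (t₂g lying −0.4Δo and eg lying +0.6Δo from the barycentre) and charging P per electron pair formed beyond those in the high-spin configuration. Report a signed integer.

-57

Ligand charges: 2×(+0) from CO and 2×(+0) from bipy sum to +0; with overall charge +2, Cr is +2.
Group 6 minus oxidation state +2 gives a d⁴ configuration for Cr²⁺.
High-spin d⁴ fills as t₂g³ eg¹ with CFSE 3(−0.4) + 1(+0.6) = -0.6Δo = -190 kJ/mol.
Low-spin: t₂g⁴ eg⁰, orbital CFSE = -1.6Δo = -506 kJ/mol; plus 1 excess pair × P = +259 kJ/mol; total -247 kJ/mol.
The difference is -247 − (-190) = -57 kJ/mol, so low-spin lies lower.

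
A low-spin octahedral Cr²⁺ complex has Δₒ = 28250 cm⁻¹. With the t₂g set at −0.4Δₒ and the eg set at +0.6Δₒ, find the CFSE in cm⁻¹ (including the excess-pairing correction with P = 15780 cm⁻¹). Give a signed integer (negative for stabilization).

Cr is in group 6, so Cr²⁺ is d⁴ (6 − 2 = 4).
The d⁴ electrons fill as t₂g⁴ eg⁰.
The orbital stabilization is -1.6Δₒ = -1.6 × 28250 = -45200 cm⁻¹.
Pairing penalty: 1 pair vs 0 in the high-spin reference → 1 extra × P = 15780 cm⁻¹.
Overall CFSE = -45200 + 15780 = -29420 cm⁻¹.

-29420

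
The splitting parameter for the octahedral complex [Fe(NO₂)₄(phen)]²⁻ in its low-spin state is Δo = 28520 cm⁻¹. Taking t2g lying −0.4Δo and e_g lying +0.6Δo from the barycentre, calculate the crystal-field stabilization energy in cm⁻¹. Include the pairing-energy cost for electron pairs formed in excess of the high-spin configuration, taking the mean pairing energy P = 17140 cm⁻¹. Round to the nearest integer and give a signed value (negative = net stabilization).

-34168

Ligand charges: 4×(-1) from NO₂⁻ and 1×(+0) from phen sum to -4; with overall charge -2, Fe is +2.
Group 8 minus oxidation state +2 gives a d⁶ configuration for Fe²⁺.
Configuration: t2g^6 e_g^0.
Orbital CFSE = 6(-0.4) + 0(0.6) = -2.4Δo = -2.4 × 28520 = -68448 cm⁻¹.
Pairing penalty: 3 pairs vs 1 in the high-spin reference → 2 extra × P = 34280 cm⁻¹.
Combining: -68448 + 34280 = -34168 cm⁻¹.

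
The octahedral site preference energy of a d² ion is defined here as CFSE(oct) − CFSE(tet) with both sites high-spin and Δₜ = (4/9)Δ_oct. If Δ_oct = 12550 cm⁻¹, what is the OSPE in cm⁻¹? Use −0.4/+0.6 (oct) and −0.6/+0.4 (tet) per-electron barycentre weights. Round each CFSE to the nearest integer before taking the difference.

Octahedral high-spin t2g^2 e_g^0: CFSE = -0.8 × 12550 = -10040 cm⁻¹.
Tetrahedral: e^2 t2^0, CFSE = 2(−0.6) + 0(+0.4) = -1.2Δₜ = -1.2 × (4/9) × 12550 = -6693 cm⁻¹.
OSPE = CFSE(oct) − CFSE(tet) = -10040 − (-6693) = -3347 cm⁻¹.

-3347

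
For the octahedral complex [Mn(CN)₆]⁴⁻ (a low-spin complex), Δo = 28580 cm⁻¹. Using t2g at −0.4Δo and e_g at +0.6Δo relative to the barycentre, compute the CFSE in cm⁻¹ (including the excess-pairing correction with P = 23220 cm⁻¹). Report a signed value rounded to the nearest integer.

-10720

Each CN⁻ contributes -1; 6 × (-1) = -6. With overall charge -4, Mn is in the +2 oxidation state.
Group 7 minus oxidation state +2 gives a d⁵ configuration for Mn²⁺.
Electron filling gives t2g^5 e_g^0.
The orbital stabilization is -2.0Δo = -2.0 × 28580 = -57160 cm⁻¹.
High-spin d⁵ would be t2g^3 e_g^2 with 0 pairs; low-spin has 2, so 2 excess pairs cost +2P = +46440 cm⁻¹.
Overall CFSE = -57160 + 46440 = -10720 cm⁻¹.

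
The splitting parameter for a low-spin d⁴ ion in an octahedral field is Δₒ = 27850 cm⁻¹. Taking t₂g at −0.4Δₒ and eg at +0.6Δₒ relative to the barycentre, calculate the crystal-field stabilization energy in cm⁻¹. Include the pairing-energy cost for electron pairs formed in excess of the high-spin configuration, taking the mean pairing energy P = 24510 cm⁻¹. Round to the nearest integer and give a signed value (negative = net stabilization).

The d⁴ electrons fill as t₂g⁴ eg⁰.
The orbital stabilization is -1.6Δₒ = -1.6 × 27850 = -44560 cm⁻¹.
High-spin d⁴ would be t₂g³ eg¹ with 0 pairs; low-spin has 1, so 1 excess pair costs +1P = +24510 cm⁻¹.
Overall CFSE = -44560 + 24510 = -20050 cm⁻¹.

-20050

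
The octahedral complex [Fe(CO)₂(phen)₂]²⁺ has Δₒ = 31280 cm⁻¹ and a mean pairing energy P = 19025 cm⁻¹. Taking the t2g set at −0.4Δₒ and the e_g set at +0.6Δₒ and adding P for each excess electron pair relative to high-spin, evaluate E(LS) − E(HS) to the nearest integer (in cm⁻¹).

Ligand charges: 2×(+0) from CO and 2×(+0) from phen sum to +0; with overall charge +2, Fe is +2.
Fe is in group 8, so Fe²⁺ is d⁶ (8 − 2 = 6).
High-spin: t2g^4 e_g^2, CFSE = -0.4Δₒ = -12512 cm⁻¹.
For low-spin the configuration is t2g^6 e_g^0: orbital energy -2.4 × 31280 = -75072 cm⁻¹, and 2 additional pairs relative to high-spin add 38050 cm⁻¹, giving -37022 cm⁻¹.
The difference is -37022 − (-12512) = -24510 cm⁻¹, so low-spin lies lower.

-24510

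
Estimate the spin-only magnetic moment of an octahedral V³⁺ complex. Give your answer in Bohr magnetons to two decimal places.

V is in group 5, so V³⁺ is d² (5 − 3 = 2).
Configuration: t₂g² eg⁰ → 2 unpaired electrons.
μ(spin-only) = √[2(2+2)] = √8 ≈ 2.83 Bohr magnetons.

2.83 Bohr magnetons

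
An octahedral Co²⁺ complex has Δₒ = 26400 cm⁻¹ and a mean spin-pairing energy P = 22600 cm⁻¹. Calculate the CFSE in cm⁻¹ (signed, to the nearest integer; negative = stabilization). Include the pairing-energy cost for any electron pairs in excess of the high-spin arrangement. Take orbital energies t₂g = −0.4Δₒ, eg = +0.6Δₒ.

Co²⁺: group 9, so d-count = 9 − 2 = 7.
With Δₒ > P the complex is low-spin.
That gives t₂g⁶ eg¹.
Orbital CFSE = -1.8Δₒ = -1.8 × 26400 = -47520 cm⁻¹.
Excess pairs vs high-spin: 3 − 2 = 1; pairing cost = +22600 cm⁻¹.
Net CFSE = -47520 + 22600 = -24920 cm⁻¹.

-24920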